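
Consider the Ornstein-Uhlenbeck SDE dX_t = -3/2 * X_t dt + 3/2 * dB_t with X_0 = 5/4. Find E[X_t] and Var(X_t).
E[X_t] = 5*exp(-3*t/2)/4; Var(X_t) = 3/4 - 3*exp(-3*t)/4

The OU SDE dX = -theta X dt + sigma dB admits the integrating factor exp(theta t): d(exp(theta t) X_t) = sigma exp(theta t) dB_t. Integrating from 0 to t:
  X_t = x_0 * exp(-theta t) + sigma * int_0^t exp(-theta (t-s)) dB_s.
The Itô integral has mean 0 and (by the Itô isometry) variance sigma^2 * int_0^t exp(-2 theta (t - s)) ds = sigma^2 * (1 - exp(-2 theta t)) / (2 theta).
With theta = 3/2, sigma = 3/2, x_0 = 5/4:
  E[X_t] = 5/4 * exp(-3/2 t) = 5*exp(-3*t/2)/4
  Var(X_t) = (3/2)^2 * (1 - exp(-2*3/2 t)) / (2 * 3/2) = 3/4 - 3*exp(-3*t)/4.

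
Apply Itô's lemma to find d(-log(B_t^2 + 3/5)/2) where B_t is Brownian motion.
d(-log(B_t^2 + 3/5)/2) = (5*(5*B_t^2 - 3)/(2*(5*B_t^2 + 3)^2)) dt + (-5*B_t/(5*B_t^2 + 3)) dB_t

Itô's formula for f(B_t) gives d f(B_t) = f'(B_t) dB_t + (1/2) f''(B_t) dt. Compute derivatives of f(x) = -log(x^2 + 3/5)/2:
  f'(x)  = -5*x/(5*x^2 + 3)
  f''(x) = 5*(5*x^2 - 3)/(5*x^2 + 3)^2
Substitute x = B_t and multiply the f'' term by 1/2:
  drift     = (1/2) * (5*(5*x^2 - 3)/(5*x^2 + 3)^2) evaluated at B_t = 5*(5*B_t^2 - 3)/(2*(5*B_t^2 + 3)^2)
  diffusion = (-5*x/(5*x^2 + 3)) evaluated at B_t = -5*B_t/(5*B_t^2 + 3)
Therefore d(-log(B_t^2 + 3/5)/2) = (5*(5*B_t^2 - 3)/(2*(5*B_t^2 + 3)^2)) dt + (-5*B_t/(5*B_t^2 + 3)) dB_t.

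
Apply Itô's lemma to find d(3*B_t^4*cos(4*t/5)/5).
d(3*B_t^4*cos(4*t/5)/5) = (6*B_t^2*(-2*B_t^2*sin(4*t/5) + 15*cos(4*t/5))/25) dt + (12*B_t^3*cos(4*t/5)/5) dB_t

Itô's formula for f(t, x): d f(t, B_t) = (f_t + (1/2) f_xx) dt + f_x dB_t. Compute partials of f(t, x) = 3*x^4*cos(4*t/5)/5:
  f_t(t,x)  = -12*x^4*sin(4*t/5)/25
  f_x(t,x)  = 12*x^3*cos(4*t/5)/5
  f_xx(t,x) = 36*x^2*cos(4*t/5)/5
Assemble drift = f_t + (1/2) f_xx = 6*x^2*(-2*x^2*sin(4*t/5) + 15*cos(4*t/5))/25 and diffusion = f_x = 12*x^3*cos(4*t/5)/5. Substituting x = B_t:
  d(3*B_t^4*cos(4*t/5)/5) = (6*B_t^2*(-2*B_t^2*sin(4*t/5) + 15*cos(4*t/5))/25) dt + (12*B_t^3*cos(4*t/5)/5) dB_t.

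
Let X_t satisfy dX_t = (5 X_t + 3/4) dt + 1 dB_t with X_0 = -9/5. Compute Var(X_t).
Var(X_t) = exp(10*t)/10 - 1/10

The variance V(t) = Var(X_t) satisfies V'(t) = 2 a V(t) + c^2 with V(0) = 0 (drift coefficient is linear in X, diffusion is constant). With a = 5, c = 1, the solution is
  V(t) = (c^2 / (2 a)) * (exp(2 a t) - 1)
       = (1^2 / (2*5)) * (exp(10 t) - 1)
       = exp(10*t)/10 - 1/10.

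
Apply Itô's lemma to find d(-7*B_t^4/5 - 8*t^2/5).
d(-7*B_t^4/5 - 8*t^2/5) = (-42*B_t^2/5 - 16*t/5) dt + (-28*B_t^3/5) dB_t

Itô's formula for f(t, x): d f(t, B_t) = (f_t + (1/2) f_xx) dt + f_x dB_t. Compute partials of f(t, x) = -8*t^2/5 - 7*x^4/5:
  f_t(t,x)  = -16*t/5
  f_x(t,x)  = -28*x^3/5
  f_xx(t,x) = -84*x^2/5
Assemble drift = f_t + (1/2) f_xx = -16*t/5 - 42*x^2/5 and diffusion = f_x = -28*x^3/5. Substituting x = B_t:
  d(-7*B_t^4/5 - 8*t^2/5) = (-42*B_t^2/5 - 16*t/5) dt + (-28*B_t^3/5) dB_t.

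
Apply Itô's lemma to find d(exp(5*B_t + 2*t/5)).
d(exp(5*B_t + 2*t/5)) = (129*exp(5*B_t + 2*t/5)/10) dt + (5*exp(5*B_t + 2*t/5)) dB_t

Itô's formula for f(t, x): d f(t, B_t) = (f_t + (1/2) f_xx) dt + f_x dB_t. Compute partials of f(t, x) = exp(2*t/5 + 5*x):
  f_t(t,x)  = 2*exp(2*t/5 + 5*x)/5
  f_x(t,x)  = 5*exp(2*t/5 + 5*x)
  f_xx(t,x) = 25*exp(2*t/5 + 5*x)
Assemble drift = f_t + (1/2) f_xx = 129*exp(2*t/5 + 5*x)/10 and diffusion = f_x = 5*exp(2*t/5 + 5*x). Substituting x = B_t:
  d(exp(5*B_t + 2*t/5)) = (129*exp(5*B_t + 2*t/5)/10) dt + (5*exp(5*B_t + 2*t/5)) dB_t.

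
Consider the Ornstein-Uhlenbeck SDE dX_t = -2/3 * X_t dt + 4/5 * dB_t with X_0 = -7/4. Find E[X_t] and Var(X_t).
E[X_t] = -7*exp(-2*t/3)/4; Var(X_t) = 12/25 - 12*exp(-4*t/3)/25

The OU SDE dX = -theta X dt + sigma dB admits the integrating factor exp(theta t): d(exp(theta t) X_t) = sigma exp(theta t) dB_t. Integrating from 0 to t:
  X_t = x_0 * exp(-theta t) + sigma * int_0^t exp(-theta (t-s)) dB_s.
The Itô integral has mean 0 and (by the Itô isometry) variance sigma^2 * int_0^t exp(-2 theta (t - s)) ds = sigma^2 * (1 - exp(-2 theta t)) / (2 theta).
With theta = 2/3, sigma = 4/5, x_0 = -7/4:
  E[X_t] = -7/4 * exp(-2/3 t) = -7*exp(-2*t/3)/4
  Var(X_t) = (4/5)^2 * (1 - exp(-2*2/3 t)) / (2 * 2/3) = 12/25 - 12*exp(-4*t/3)/25.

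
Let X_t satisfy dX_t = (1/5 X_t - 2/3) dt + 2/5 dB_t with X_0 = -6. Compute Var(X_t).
Var(X_t) = 2*exp(2*t/5)/5 - 2/5

The variance V(t) = Var(X_t) satisfies V'(t) = 2 a V(t) + c^2 with V(0) = 0 (drift coefficient is linear in X, diffusion is constant). With a = 1/5, c = 2/5, the solution is
  V(t) = (c^2 / (2 a)) * (exp(2 a t) - 1)
       = ((2/5)^2 / (2*(1/5))) * (exp((2/5) t) - 1)
       = 2*exp(2*t/5)/5 - 2/5.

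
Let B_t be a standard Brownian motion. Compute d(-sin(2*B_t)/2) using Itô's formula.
d(-sin(2*B_t)/2) = (sin(2*B_t)) dt + (-cos(2*B_t)) dB_t

Itô's formula for f(B_t) gives d f(B_t) = f'(B_t) dB_t + (1/2) f''(B_t) dt. Compute derivatives of f(x) = -sin(2*x)/2:
  f'(x)  = -cos(2*x)
  f''(x) = 2*sin(2*x)
Substitute x = B_t and multiply the f'' term by 1/2:
  drift     = (1/2) * (2*sin(2*x)) evaluated at B_t = sin(2*B_t)
  diffusion = (-cos(2*x)) evaluated at B_t = -cos(2*B_t)
Therefore d(-sin(2*B_t)/2) = (sin(2*B_t)) dt + (-cos(2*B_t)) dB_t.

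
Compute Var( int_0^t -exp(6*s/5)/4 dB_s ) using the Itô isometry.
Var = 5*exp(12*t/5)/192 - 5/192

The Itô integral of a deterministic integrand f(s) has mean 0 because each increment f(s) * (B_{s+ds} - B_s) has mean 0. By the Itô isometry:
  Var( int_0^t f(s) dB_s ) = E[ (int_0^t f(s) dB_s)^2 ] = int_0^t f(s)^2 ds.
Here f(s) = -exp(6*s/5)/4, so f(s)^2 = exp(12*s/5)/16. Integrate:
  int_0^t (exp(12*s/5)/16) ds = 5*exp(12*t/5)/192 - 5/192.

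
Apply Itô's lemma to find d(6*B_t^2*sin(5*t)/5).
d(6*B_t^2*sin(5*t)/5) = (6*B_t^2*cos(5*t) + 6*sin(5*t)/5) dt + (12*B_t*sin(5*t)/5) dB_t

Itô's formula for f(t, x): d f(t, B_t) = (f_t + (1/2) f_xx) dt + f_x dB_t. Compute partials of f(t, x) = 6*x^2*sin(5*t)/5:
  f_t(t,x)  = 6*x^2*cos(5*t)
  f_x(t,x)  = 12*x*sin(5*t)/5
  f_xx(t,x) = 12*sin(5*t)/5
Assemble drift = f_t + (1/2) f_xx = 6*x^2*cos(5*t) + 6*sin(5*t)/5 and diffusion = f_x = 12*x*sin(5*t)/5. Substituting x = B_t:
  d(6*B_t^2*sin(5*t)/5) = (6*B_t^2*cos(5*t) + 6*sin(5*t)/5) dt + (12*B_t*sin(5*t)/5) dB_t.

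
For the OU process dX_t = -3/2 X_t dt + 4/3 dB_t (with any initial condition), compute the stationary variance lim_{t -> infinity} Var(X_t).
lim Var(X_t) = 16/27

The OU SDE dX = -theta X dt + sigma dB admits the integrating factor exp(theta t): d(exp(theta t) X_t) = sigma exp(theta t) dB_t. Integrating from 0 to t gives X_t = x_0 * exp(-theta t) + sigma * int_0^t exp(-theta (t-s)) dB_s for any initial x_0. The Itô integral has variance (by the Itô isometry) sigma^2 * int_0^t exp(-2 theta (t - s)) ds = sigma^2 * (1 - exp(-2 theta t)) / (2 theta), independent of x_0.
With theta = 3/2, sigma = 4/3:
  Var(X_t) = (4/3)^2 * (1 - exp(-2*3/2 t)) / (2 * 3/2) = 16/27 - 16*exp(-3*t)/27.
As t -> infinity, exp(-2*3/2 t) -> 0, so the stationary variance is sigma^2 / (2 theta) = 16/27.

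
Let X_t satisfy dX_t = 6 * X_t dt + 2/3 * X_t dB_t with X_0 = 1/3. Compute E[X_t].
E[X_t] = exp(6*t)/3

For GBM dX = mu X dt + sigma X dB with X_0 = x_0, apply Itô to Y = log X: dY = (mu - sigma^2/2) dt + sigma dB, so Y_t = log(x_0) + (mu - sigma^2/2) t + sigma B_t and hence X_t = x_0 * exp((mu - sigma^2/2) t + sigma B_t).
With mu = 6, sigma = 2/3, x_0 = 1/3, this gives:
  X_t = 1/3 * exp((52/9) * t + (2/3) * B_t).
Since sigma*B_t ~ Normal(0, sigma^2 t), E[exp(sigma*B_t)] = exp(sigma^2 t / 2); so E[X_t] = x_0 * exp((mu - sigma^2/2) t) * exp(sigma^2 t / 2) = x_0 * exp(mu t) = exp(6*t)/3.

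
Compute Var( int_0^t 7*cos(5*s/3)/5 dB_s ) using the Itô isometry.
Var = 49*t/50 + 147*sin(10*t/3)/500

The Itô integral of a deterministic integrand f(s) has mean 0 because each increment f(s) * (B_{s+ds} - B_s) has mean 0. By the Itô isometry:
  Var( int_0^t f(s) dB_s ) = E[ (int_0^t f(s) dB_s)^2 ] = int_0^t f(s)^2 ds.
Here f(s) = 7*cos(5*s/3)/5, so f(s)^2 = 49*cos(5*s/3)^2/25. Integrate:
  int_0^t (49*cos(5*s/3)^2/25) ds = 49*t/50 + 147*sin(10*t/3)/500.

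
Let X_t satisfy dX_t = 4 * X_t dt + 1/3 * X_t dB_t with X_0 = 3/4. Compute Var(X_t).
Var(X_t) = 9*(exp(t/9) - 1)*exp(8*t)/16

For GBM dX = mu X dt + sigma X dB with X_0 = x_0, apply Itô to Y = log X: dY = (mu - sigma^2/2) dt + sigma dB, so Y_t = log(x_0) + (mu - sigma^2/2) t + sigma B_t and hence X_t = x_0 * exp((mu - sigma^2/2) t + sigma B_t).
With mu = 4, sigma = 1/3, x_0 = 3/4, this gives:
  X_t = 3/4 * exp((71/18) * t + (1/3) * B_t).
Since sigma*B_t ~ Normal(0, sigma^2 t), E[exp(sigma*B_t)] = exp(sigma^2 t / 2); so E[X_t] = x_0 * exp((mu - sigma^2/2) t) * exp(sigma^2 t / 2) = x_0 * exp(mu t) = 3*exp(4*t)/4.
Var(X_t) = E[X_t^2] - (E[X_t])^2 = x_0^2 * exp(2 mu t) * (exp(sigma^2 t) - 1) = 9*(exp(t/9) - 1)*exp(8*t)/16.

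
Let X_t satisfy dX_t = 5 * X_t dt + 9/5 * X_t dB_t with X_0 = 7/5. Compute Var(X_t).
Var(X_t) = 49*(exp(81*t/25) - 1)*exp(10*t)/25

For GBM dX = mu X dt + sigma X dB with X_0 = x_0, apply Itô to Y = log X: dY = (mu - sigma^2/2) dt + sigma dB, so Y_t = log(x_0) + (mu - sigma^2/2) t + sigma B_t and hence X_t = x_0 * exp((mu - sigma^2/2) t + sigma B_t).
With mu = 5, sigma = 9/5, x_0 = 7/5, this gives:
  X_t = 7/5 * exp((169/50) * t + (9/5) * B_t).
Since sigma*B_t ~ Normal(0, sigma^2 t), E[exp(sigma*B_t)] = exp(sigma^2 t / 2); so E[X_t] = x_0 * exp((mu - sigma^2/2) t) * exp(sigma^2 t / 2) = x_0 * exp(mu t) = 7*exp(5*t)/5.
Var(X_t) = E[X_t^2] - (E[X_t])^2 = x_0^2 * exp(2 mu t) * (exp(sigma^2 t) - 1) = 49*(exp(81*t/25) - 1)*exp(10*t)/25.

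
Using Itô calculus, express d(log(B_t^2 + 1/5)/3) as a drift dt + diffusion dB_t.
d(log(B_t^2 + 1/5)/3) = (5*(1 - 5*B_t^2)/(3*(5*B_t^2 + 1)^2)) dt + (10*B_t/(3*(5*B_t^2 + 1))) dB_t

Itô's formula for f(B_t) gives d f(B_t) = f'(B_t) dB_t + (1/2) f''(B_t) dt. Compute derivatives of f(x) = log(x^2 + 1/5)/3:
  f'(x)  = 10*x/(3*(5*x^2 + 1))
  f''(x) = 10*(1 - 5*x^2)/(3*(5*x^2 + 1)^2)
Substitute x = B_t and multiply the f'' term by 1/2:
  drift     = (1/2) * (10*(1 - 5*x^2)/(3*(5*x^2 + 1)^2)) evaluated at B_t = 5*(1 - 5*B_t^2)/(3*(5*B_t^2 + 1)^2)
  diffusion = (10*x/(3*(5*x^2 + 1))) evaluated at B_t = 10*B_t/(3*(5*B_t^2 + 1))
Therefore d(log(B_t^2 + 1/5)/3) = (5*(1 - 5*B_t^2)/(3*(5*B_t^2 + 1)^2)) dt + (10*B_t/(3*(5*B_t^2 + 1))) dB_t.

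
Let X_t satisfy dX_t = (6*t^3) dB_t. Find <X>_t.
<X>_t = 36*t^7/7

For an Itô process dX_t = a(t) dt + b(t) dB_t, the quadratic variation is <X>_t = int_0^t b(s)^2 ds (the drift term does not contribute). Here b(s) = 6*s^3, so
  b(s)^2 = 36*s^6.
Integrating from 0 to t:
  <X>_t = int_0^t (36*s^6) ds = 36*t^7/7.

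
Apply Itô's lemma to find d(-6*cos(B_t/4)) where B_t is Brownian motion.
d(-6*cos(B_t/4)) = (3*cos(B_t/4)/16) dt + (3*sin(B_t/4)/2) dB_t

Itô's formula for f(B_t) gives d f(B_t) = f'(B_t) dB_t + (1/2) f''(B_t) dt. Compute derivatives of f(x) = -6*cos(x/4):
  f'(x)  = 3*sin(x/4)/2
  f''(x) = 3*cos(x/4)/8
Substitute x = B_t and multiply the f'' term by 1/2:
  drift     = (1/2) * (3*cos(x/4)/8) evaluated at B_t = 3*cos(B_t/4)/16
  diffusion = (3*sin(x/4)/2) evaluated at B_t = 3*sin(B_t/4)/2
Therefore d(-6*cos(B_t/4)) = (3*cos(B_t/4)/16) dt + (3*sin(B_t/4)/2) dB_t.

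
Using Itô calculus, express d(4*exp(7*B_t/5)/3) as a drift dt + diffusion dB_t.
d(4*exp(7*B_t/5)/3) = (98*exp(7*B_t/5)/75) dt + (28*exp(7*B_t/5)/15) dB_t

Itô's formula for f(B_t) gives d f(B_t) = f'(B_t) dB_t + (1/2) f''(B_t) dt. Compute derivatives of f(x) = 4*exp(7*x/5)/3:
  f'(x)  = 28*exp(7*x/5)/15
  f''(x) = 196*exp(7*x/5)/75
Substitute x = B_t and multiply the f'' term by 1/2:
  drift     = (1/2) * (196*exp(7*x/5)/75) evaluated at B_t = 98*exp(7*B_t/5)/75
  diffusion = (28*exp(7*x/5)/15) evaluated at B_t = 28*exp(7*B_t/5)/15
Therefore d(4*exp(7*B_t/5)/3) = (98*exp(7*B_t/5)/75) dt + (28*exp(7*B_t/5)/15) dB_t.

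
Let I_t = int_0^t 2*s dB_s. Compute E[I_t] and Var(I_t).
E[I_t] = 0; Var(I_t) = 4*t^3/3

The Itô integral of a deterministic integrand f(s) has mean 0 because each increment f(s) * (B_{s+ds} - B_s) has mean 0. By the Itô isometry:
  Var( int_0^t f(s) dB_s ) = E[ (int_0^t f(s) dB_s)^2 ] = int_0^t f(s)^2 ds.
Here f(s) = 2*s, so f(s)^2 = 4*s^2. Integrate:
  int_0^t (4*s^2) ds = 4*t^3/3.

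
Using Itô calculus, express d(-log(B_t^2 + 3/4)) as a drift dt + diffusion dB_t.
d(-log(B_t^2 + 3/4)) = (4*(4*B_t^2 - 3)/(4*B_t^2 + 3)^2) dt + (-8*B_t/(4*B_t^2 + 3)) dB_t

Itô's formula for f(B_t) gives d f(B_t) = f'(B_t) dB_t + (1/2) f''(B_t) dt. Compute derivatives of f(x) = -log(x^2 + 3/4):
  f'(x)  = -8*x/(4*x^2 + 3)
  f''(x) = 8*(4*x^2 - 3)/(4*x^2 + 3)^2
Substitute x = B_t and multiply the f'' term by 1/2:
  drift     = (1/2) * (8*(4*x^2 - 3)/(4*x^2 + 3)^2) evaluated at B_t = 4*(4*B_t^2 - 3)/(4*B_t^2 + 3)^2
  diffusion = (-8*x/(4*x^2 + 3)) evaluated at B_t = -8*B_t/(4*B_t^2 + 3)
Therefore d(-log(B_t^2 + 3/4)) = (4*(4*B_t^2 - 3)/(4*B_t^2 + 3)^2) dt + (-8*B_t/(4*B_t^2 + 3)) dB_t.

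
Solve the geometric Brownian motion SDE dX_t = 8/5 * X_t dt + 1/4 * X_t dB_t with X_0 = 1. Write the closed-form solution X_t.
X_t = 1 * exp((251/160) * t + (1/4) * B_t)

For GBM dX = mu X dt + sigma X dB with X_0 = x_0, apply Itô to Y = log X: dY = (mu - sigma^2/2) dt + sigma dB, so Y_t = log(x_0) + (mu - sigma^2/2) t + sigma B_t and hence X_t = x_0 * exp((mu - sigma^2/2) t + sigma B_t).
With mu = 8/5, sigma = 1/4, x_0 = 1, this gives:
  X_t = 1 * exp((251/160) * t + (1/4) * B_t).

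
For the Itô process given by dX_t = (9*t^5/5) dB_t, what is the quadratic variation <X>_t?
<X>_t = 81*t^11/275

For an Itô process dX_t = a(t) dt + b(t) dB_t, the quadratic variation is <X>_t = int_0^t b(s)^2 ds (the drift term does not contribute). Here b(s) = 9*s^5/5, so
  b(s)^2 = 81*s^10/25.
Integrating from 0 to t:
  <X>_t = int_0^t (81*s^10/25) ds = 81*t^11/275.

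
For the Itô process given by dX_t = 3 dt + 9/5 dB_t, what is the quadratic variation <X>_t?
<X>_t = 81*t/25

For an Itô process dX_t = a(t) dt + b(t) dB_t, the quadratic variation is <X>_t = int_0^t b(s)^2 ds (the drift term does not contribute). Here b(s) = 9/5, so
  b(s)^2 = 81/25.
Integrating from 0 to t:
  <X>_t = int_0^t (81/25) ds = 81*t/25.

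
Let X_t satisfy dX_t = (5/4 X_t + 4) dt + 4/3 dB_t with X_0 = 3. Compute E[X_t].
E[X_t] = 31*exp(5*t/4)/5 - 16/5

Taking expectations and using E[dB_t] = 0, the mean m(t) = E[X_t] satisfies the ODE m'(t) = a m(t) + b with m(0) = x_0. With a = 5/4, b = 4, x_0 = 3, the solution is
  m(t) = x_0 * exp(a t) + (b/a) * (exp(a t) - 1)
       = 3 * exp((5/4) t) + (4/(5/4)) * (exp((5/4) t) - 1)
       = 31*exp(5*t/4)/5 - 16/5.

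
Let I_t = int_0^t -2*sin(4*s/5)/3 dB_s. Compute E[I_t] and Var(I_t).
E[I_t] = 0; Var(I_t) = 2*t/9 - 5*sin(4*t/5)*cos(4*t/5)/18

The Itô integral of a deterministic integrand f(s) has mean 0 because each increment f(s) * (B_{s+ds} - B_s) has mean 0. By the Itô isometry:
  Var( int_0^t f(s) dB_s ) = E[ (int_0^t f(s) dB_s)^2 ] = int_0^t f(s)^2 ds.
Here f(s) = -2*sin(4*s/5)/3, so f(s)^2 = 4*sin(4*s/5)^2/9. Integrate:
  int_0^t (4*sin(4*s/5)^2/9) ds = 2*t/9 - 5*sin(4*t/5)*cos(4*t/5)/18.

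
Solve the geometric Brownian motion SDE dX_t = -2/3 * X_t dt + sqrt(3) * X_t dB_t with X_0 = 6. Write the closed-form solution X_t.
X_t = 6 * exp((-13/6) * t + (sqrt(3)) * B_t)

For GBM dX = mu X dt + sigma X dB with X_0 = x_0, apply Itô to Y = log X: dY = (mu - sigma^2/2) dt + sigma dB, so Y_t = log(x_0) + (mu - sigma^2/2) t + sigma B_t and hence X_t = x_0 * exp((mu - sigma^2/2) t + sigma B_t).
With mu = -2/3, sigma = sqrt(3), x_0 = 6, this gives:
  X_t = 6 * exp((-13/6) * t + (sqrt(3)) * B_t).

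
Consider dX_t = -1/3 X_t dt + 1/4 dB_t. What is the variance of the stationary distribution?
lim Var(X_t) = 3/32

The OU SDE dX = -theta X dt + sigma dB admits the integrating factor exp(theta t): d(exp(theta t) X_t) = sigma exp(theta t) dB_t. Integrating from 0 to t gives X_t = x_0 * exp(-theta t) + sigma * int_0^t exp(-theta (t-s)) dB_s for any initial x_0. The Itô integral has variance (by the Itô isometry) sigma^2 * int_0^t exp(-2 theta (t - s)) ds = sigma^2 * (1 - exp(-2 theta t)) / (2 theta), independent of x_0.
With theta = 1/3, sigma = 1/4:
  Var(X_t) = (1/4)^2 * (1 - exp(-2*1/3 t)) / (2 * 1/3) = 3/32 - 3*exp(-2*t/3)/32.
As t -> infinity, exp(-2*1/3 t) -> 0, so the stationary variance is sigma^2 / (2 theta) = 3/32.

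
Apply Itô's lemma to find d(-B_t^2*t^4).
d(-B_t^2*t^4) = (t^3*(-4*B_t^2 - t)) dt + (-2*B_t*t^4) dB_t

Itô's formula for f(t, x): d f(t, B_t) = (f_t + (1/2) f_xx) dt + f_x dB_t. Compute partials of f(t, x) = -t^4*x^2:
  f_t(t,x)  = -4*t^3*x^2
  f_x(t,x)  = -2*t^4*x
  f_xx(t,x) = -2*t^4
Assemble drift = f_t + (1/2) f_xx = t^3*(-t - 4*x^2) and diffusion = f_x = -2*t^4*x. Substituting x = B_t:
  d(-B_t^2*t^4) = (t^3*(-4*B_t^2 - t)) dt + (-2*B_t*t^4) dB_t.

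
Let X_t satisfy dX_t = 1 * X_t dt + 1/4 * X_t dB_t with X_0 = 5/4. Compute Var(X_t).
Var(X_t) = 25*(exp(t/16) - 1)*exp(2*t)/16

For GBM dX = mu X dt + sigma X dB with X_0 = x_0, apply Itô to Y = log X: dY = (mu - sigma^2/2) dt + sigma dB, so Y_t = log(x_0) + (mu - sigma^2/2) t + sigma B_t and hence X_t = x_0 * exp((mu - sigma^2/2) t + sigma B_t).
With mu = 1, sigma = 1/4, x_0 = 5/4, this gives:
  X_t = 5/4 * exp((31/32) * t + (1/4) * B_t).
Since sigma*B_t ~ Normal(0, sigma^2 t), E[exp(sigma*B_t)] = exp(sigma^2 t / 2); so E[X_t] = x_0 * exp((mu - sigma^2/2) t) * exp(sigma^2 t / 2) = x_0 * exp(mu t) = 5*exp(t)/4.
Var(X_t) = E[X_t^2] - (E[X_t])^2 = x_0^2 * exp(2 mu t) * (exp(sigma^2 t) - 1) = 25*(exp(t/16) - 1)*exp(2*t)/16.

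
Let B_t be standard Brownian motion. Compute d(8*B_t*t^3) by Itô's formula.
d(8*B_t*t^3) = (24*B_t*t^2) dt + (8*t^3) dB_t

Itô's formula for f(t, x): d f(t, B_t) = (f_t + (1/2) f_xx) dt + f_x dB_t. Compute partials of f(t, x) = 8*t^3*x:
  f_t(t,x)  = 24*t^2*x
  f_x(t,x)  = 8*t^3
  f_xx(t,x) = 0
Assemble drift = f_t + (1/2) f_xx = 24*t^2*x and diffusion = f_x = 8*t^3. Substituting x = B_t:
  d(8*B_t*t^3) = (24*B_t*t^2) dt + (8*t^3) dB_t.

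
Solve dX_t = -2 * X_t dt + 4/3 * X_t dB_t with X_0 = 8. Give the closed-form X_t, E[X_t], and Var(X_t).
X_t = 8 * exp((-26/9) t + (4/3) B_t); E[X_t] = 8*exp(-2*t); Var(X_t) = (64*exp(16*t/9) - 64)*exp(-4*t)

For GBM dX = mu X dt + sigma X dB with X_0 = x_0, apply Itô to Y = log X: dY = (mu - sigma^2/2) dt + sigma dB, so Y_t = log(x_0) + (mu - sigma^2/2) t + sigma B_t and hence X_t = x_0 * exp((mu - sigma^2/2) t + sigma B_t).
With mu = -2, sigma = 4/3, x_0 = 8, this gives:
  X_t = 8 * exp((-26/9) * t + (4/3) * B_t).
Since sigma*B_t ~ Normal(0, sigma^2 t), E[exp(sigma*B_t)] = exp(sigma^2 t / 2); so E[X_t] = x_0 * exp((mu - sigma^2/2) t) * exp(sigma^2 t / 2) = x_0 * exp(mu t) = 8*exp(-2*t).
Var(X_t) = E[X_t^2] - (E[X_t])^2 = x_0^2 * exp(2 mu t) * (exp(sigma^2 t) - 1) = (64*exp(16*t/9) - 64)*exp(-4*t).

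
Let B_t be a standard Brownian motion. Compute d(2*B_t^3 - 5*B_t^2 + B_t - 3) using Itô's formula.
d(2*B_t^3 - 5*B_t^2 + B_t - 3) = (6*B_t - 5) dt + (6*B_t^2 - 10*B_t + 1) dB_t

Itô's formula for f(B_t) gives d f(B_t) = f'(B_t) dB_t + (1/2) f''(B_t) dt. Compute derivatives of f(x) = 2*x^3 - 5*x^2 + x - 3:
  f'(x)  = 6*x^2 - 10*x + 1
  f''(x) = 12*x - 10
Substitute x = B_t and multiply the f'' term by 1/2:
  drift     = (1/2) * (12*x - 10) evaluated at B_t = 6*B_t - 5
  diffusion = (6*x^2 - 10*x + 1) evaluated at B_t = 6*B_t^2 - 10*B_t + 1
Therefore d(2*B_t^3 - 5*B_t^2 + B_t - 3) = (6*B_t - 5) dt + (6*B_t^2 - 10*B_t + 1) dB_t.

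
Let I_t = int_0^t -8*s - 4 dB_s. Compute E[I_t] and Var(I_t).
E[I_t] = 0; Var(I_t) = 16*t*(4*t^2 + 6*t + 3)/3

The Itô integral of a deterministic integrand f(s) has mean 0 because each increment f(s) * (B_{s+ds} - B_s) has mean 0. By the Itô isometry:
  Var( int_0^t f(s) dB_s ) = E[ (int_0^t f(s) dB_s)^2 ] = int_0^t f(s)^2 ds.
Here f(s) = -8*s - 4, so f(s)^2 = 16*(2*s + 1)^2. Integrate:
  int_0^t (16*(2*s + 1)^2) ds = 16*t*(4*t^2 + 6*t + 3)/3.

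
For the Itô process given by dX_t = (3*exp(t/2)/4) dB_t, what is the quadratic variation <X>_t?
<X>_t = 9*exp(t)/16 - 9/16

For an Itô process dX_t = a(t) dt + b(t) dB_t, the quadratic variation is <X>_t = int_0^t b(s)^2 ds (the drift term does not contribute). Here b(s) = 3*exp(s/2)/4, so
  b(s)^2 = 9*exp(s)/16.
Integrating from 0 to t:
  <X>_t = int_0^t (9*exp(s)/16) ds = 9*exp(t)/16 - 9/16.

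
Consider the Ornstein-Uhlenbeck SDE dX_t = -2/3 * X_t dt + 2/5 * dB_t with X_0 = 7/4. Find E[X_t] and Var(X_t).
E[X_t] = 7*exp(-2*t/3)/4; Var(X_t) = 3/25 - 3*exp(-4*t/3)/25

The OU SDE dX = -theta X dt + sigma dB admits the integrating factor exp(theta t): d(exp(theta t) X_t) = sigma exp(theta t) dB_t. Integrating from 0 to t:
  X_t = x_0 * exp(-theta t) + sigma * int_0^t exp(-theta (t-s)) dB_s.
The Itô integral has mean 0 and (by the Itô isometry) variance sigma^2 * int_0^t exp(-2 theta (t - s)) ds = sigma^2 * (1 - exp(-2 theta t)) / (2 theta).
With theta = 2/3, sigma = 2/5, x_0 = 7/4:
  E[X_t] = 7/4 * exp(-2/3 t) = 7*exp(-2*t/3)/4
  Var(X_t) = (2/5)^2 * (1 - exp(-2*2/3 t)) / (2 * 2/3) = 3/25 - 3*exp(-4*t/3)/25.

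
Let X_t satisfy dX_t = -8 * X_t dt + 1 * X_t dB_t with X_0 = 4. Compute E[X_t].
E[X_t] = 4*exp(-8*t)

For GBM dX = mu X dt + sigma X dB with X_0 = x_0, apply Itô to Y = log X: dY = (mu - sigma^2/2) dt + sigma dB, so Y_t = log(x_0) + (mu - sigma^2/2) t + sigma B_t and hence X_t = x_0 * exp((mu - sigma^2/2) t + sigma B_t).
With mu = -8, sigma = 1, x_0 = 4, this gives:
  X_t = 4 * exp((-17/2) * t + (1) * B_t).
Since sigma*B_t ~ Normal(0, sigma^2 t), E[exp(sigma*B_t)] = exp(sigma^2 t / 2); so E[X_t] = x_0 * exp((mu - sigma^2/2) t) * exp(sigma^2 t / 2) = x_0 * exp(mu t) = 4*exp(-8*t).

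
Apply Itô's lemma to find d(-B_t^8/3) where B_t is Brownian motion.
d(-B_t^8/3) = (-28*B_t^6/3) dt + (-8*B_t^7/3) dB_t

Itô's formula for f(B_t) gives d f(B_t) = f'(B_t) dB_t + (1/2) f''(B_t) dt. Compute derivatives of f(x) = -x^8/3:
  f'(x)  = -8*x^7/3
  f''(x) = -56*x^6/3
Substitute x = B_t and multiply the f'' term by 1/2:
  drift     = (1/2) * (-56*x^6/3) evaluated at B_t = -28*B_t^6/3
  diffusion = (-8*x^7/3) evaluated at B_t = -8*B_t^7/3
Therefore d(-B_t^8/3) = (-28*B_t^6/3) dt + (-8*B_t^7/3) dB_t.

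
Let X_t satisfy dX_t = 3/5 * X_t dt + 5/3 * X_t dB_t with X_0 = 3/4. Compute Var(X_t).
Var(X_t) = 9*(exp(25*t/9) - 1)*exp(6*t/5)/16

For GBM dX = mu X dt + sigma X dB with X_0 = x_0, apply Itô to Y = log X: dY = (mu - sigma^2/2) dt + sigma dB, so Y_t = log(x_0) + (mu - sigma^2/2) t + sigma B_t and hence X_t = x_0 * exp((mu - sigma^2/2) t + sigma B_t).
With mu = 3/5, sigma = 5/3, x_0 = 3/4, this gives:
  X_t = 3/4 * exp((-71/90) * t + (5/3) * B_t).
Since sigma*B_t ~ Normal(0, sigma^2 t), E[exp(sigma*B_t)] = exp(sigma^2 t / 2); so E[X_t] = x_0 * exp((mu - sigma^2/2) t) * exp(sigma^2 t / 2) = x_0 * exp(mu t) = 3*exp(3*t/5)/4.
Var(X_t) = E[X_t^2] - (E[X_t])^2 = x_0^2 * exp(2 mu t) * (exp(sigma^2 t) - 1) = 9*(exp(25*t/9) - 1)*exp(6*t/5)/16.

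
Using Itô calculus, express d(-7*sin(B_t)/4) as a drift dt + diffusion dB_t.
d(-7*sin(B_t)/4) = (7*sin(B_t)/8) dt + (-7*cos(B_t)/4) dB_t

Itô's formula for f(B_t) gives d f(B_t) = f'(B_t) dB_t + (1/2) f''(B_t) dt. Compute derivatives of f(x) = -7*sin(x)/4:
  f'(x)  = -7*cos(x)/4
  f''(x) = 7*sin(x)/4
Substitute x = B_t and multiply the f'' term by 1/2:
  drift     = (1/2) * (7*sin(x)/4) evaluated at B_t = 7*sin(B_t)/8
  diffusion = (-7*cos(x)/4) evaluated at B_t = -7*cos(B_t)/4
Therefore d(-7*sin(B_t)/4) = (7*sin(B_t)/8) dt + (-7*cos(B_t)/4) dB_t.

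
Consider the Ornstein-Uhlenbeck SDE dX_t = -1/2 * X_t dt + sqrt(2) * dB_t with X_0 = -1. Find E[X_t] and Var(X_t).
E[X_t] = -exp(-t/2); Var(X_t) = 2 - 2*exp(-t)

The OU SDE dX = -theta X dt + sigma dB admits the integrating factor exp(theta t): d(exp(theta t) X_t) = sigma exp(theta t) dB_t. Integrating from 0 to t:
  X_t = x_0 * exp(-theta t) + sigma * int_0^t exp(-theta (t-s)) dB_s.
The Itô integral has mean 0 and (by the Itô isometry) variance sigma^2 * int_0^t exp(-2 theta (t - s)) ds = sigma^2 * (1 - exp(-2 theta t)) / (2 theta).
With theta = 1/2, sigma = sqrt(2), x_0 = -1:
  E[X_t] = -1 * exp(-1/2 t) = -exp(-t/2)
  Var(X_t) = (sqrt(2))^2 * (1 - exp(-2*1/2 t)) / (2 * 1/2) = 2 - 2*exp(-t).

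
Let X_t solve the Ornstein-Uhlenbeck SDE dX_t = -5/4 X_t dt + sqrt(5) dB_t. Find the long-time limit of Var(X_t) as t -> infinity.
lim Var(X_t) = 2

The OU SDE dX = -theta X dt + sigma dB admits the integrating factor exp(theta t): d(exp(theta t) X_t) = sigma exp(theta t) dB_t. Integrating from 0 to t gives X_t = x_0 * exp(-theta t) + sigma * int_0^t exp(-theta (t-s)) dB_s for any initial x_0. The Itô integral has variance (by the Itô isometry) sigma^2 * int_0^t exp(-2 theta (t - s)) ds = sigma^2 * (1 - exp(-2 theta t)) / (2 theta), independent of x_0.
With theta = 5/4, sigma = sqrt(5):
  Var(X_t) = (sqrt(5))^2 * (1 - exp(-2*5/4 t)) / (2 * 5/4) = 2 - 2*exp(-5*t/2).
As t -> infinity, exp(-2*5/4 t) -> 0, so the stationary variance is sigma^2 / (2 theta) = 2.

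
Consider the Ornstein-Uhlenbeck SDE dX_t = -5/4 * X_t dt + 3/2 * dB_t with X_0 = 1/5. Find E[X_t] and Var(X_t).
E[X_t] = exp(-5*t/4)/5; Var(X_t) = 9/10 - 9*exp(-5*t/2)/10

The OU SDE dX = -theta X dt + sigma dB admits the integrating factor exp(theta t): d(exp(theta t) X_t) = sigma exp(theta t) dB_t. Integrating from 0 to t:
  X_t = x_0 * exp(-theta t) + sigma * int_0^t exp(-theta (t-s)) dB_s.
The Itô integral has mean 0 and (by the Itô isometry) variance sigma^2 * int_0^t exp(-2 theta (t - s)) ds = sigma^2 * (1 - exp(-2 theta t)) / (2 theta).
With theta = 5/4, sigma = 3/2, x_0 = 1/5:
  E[X_t] = 1/5 * exp(-5/4 t) = exp(-5*t/4)/5
  Var(X_t) = (3/2)^2 * (1 - exp(-2*5/4 t)) / (2 * 5/4) = 9/10 - 9*exp(-5*t/2)/10.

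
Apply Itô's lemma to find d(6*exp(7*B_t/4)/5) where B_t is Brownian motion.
d(6*exp(7*B_t/4)/5) = (147*exp(7*B_t/4)/80) dt + (21*exp(7*B_t/4)/10) dB_t

Itô's formula for f(B_t) gives d f(B_t) = f'(B_t) dB_t + (1/2) f''(B_t) dt. Compute derivatives of f(x) = 6*exp(7*x/4)/5:
  f'(x)  = 21*exp(7*x/4)/10
  f''(x) = 147*exp(7*x/4)/40
Substitute x = B_t and multiply the f'' term by 1/2:
  drift     = (1/2) * (147*exp(7*x/4)/40) evaluated at B_t = 147*exp(7*B_t/4)/80
  diffusion = (21*exp(7*x/4)/10) evaluated at B_t = 21*exp(7*B_t/4)/10
Therefore d(6*exp(7*B_t/4)/5) = (147*exp(7*B_t/4)/80) dt + (21*exp(7*B_t/4)/10) dB_t.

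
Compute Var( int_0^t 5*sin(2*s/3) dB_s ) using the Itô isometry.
Var = 25*t/2 - 75*sin(4*t/3)/8

The Itô integral of a deterministic integrand f(s) has mean 0 because each increment f(s) * (B_{s+ds} - B_s) has mean 0. By the Itô isometry:
  Var( int_0^t f(s) dB_s ) = E[ (int_0^t f(s) dB_s)^2 ] = int_0^t f(s)^2 ds.
Here f(s) = 5*sin(2*s/3), so f(s)^2 = 25*sin(2*s/3)^2. Integrate:
  int_0^t (25*sin(2*s/3)^2) ds = 25*t/2 - 75*sin(4*t/3)/8.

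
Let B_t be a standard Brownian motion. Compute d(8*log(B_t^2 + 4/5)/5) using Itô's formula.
d(8*log(B_t^2 + 4/5)/5) = (8*(4 - 5*B_t^2)/(5*B_t^2 + 4)^2) dt + (16*B_t/(5*B_t^2 + 4)) dB_t

Itô's formula for f(B_t) gives d f(B_t) = f'(B_t) dB_t + (1/2) f''(B_t) dt. Compute derivatives of f(x) = 8*log(x^2 + 4/5)/5:
  f'(x)  = 16*x/(5*x^2 + 4)
  f''(x) = 16*(4 - 5*x^2)/(5*x^2 + 4)^2
Substitute x = B_t and multiply the f'' term by 1/2:
  drift     = (1/2) * (16*(4 - 5*x^2)/(5*x^2 + 4)^2) evaluated at B_t = 8*(4 - 5*B_t^2)/(5*B_t^2 + 4)^2
  diffusion = (16*x/(5*x^2 + 4)) evaluated at B_t = 16*B_t/(5*B_t^2 + 4)
Therefore d(8*log(B_t^2 + 4/5)/5) = (8*(4 - 5*B_t^2)/(5*B_t^2 + 4)^2) dt + (16*B_t/(5*B_t^2 + 4)) dB_t.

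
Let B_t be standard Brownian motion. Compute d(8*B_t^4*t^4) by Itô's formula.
d(8*B_t^4*t^4) = (B_t^2*t^3*(32*B_t^2 + 48*t)) dt + (32*B_t^3*t^4) dB_t

Itô's formula for f(t, x): d f(t, B_t) = (f_t + (1/2) f_xx) dt + f_x dB_t. Compute partials of f(t, x) = 8*t^4*x^4:
  f_t(t,x)  = 32*t^3*x^4
  f_x(t,x)  = 32*t^4*x^3
  f_xx(t,x) = 96*t^4*x^2
Assemble drift = f_t + (1/2) f_xx = t^3*x^2*(48*t + 32*x^2) and diffusion = f_x = 32*t^4*x^3. Substituting x = B_t:
  d(8*B_t^4*t^4) = (B_t^2*t^3*(32*B_t^2 + 48*t)) dt + (32*B_t^3*t^4) dB_t.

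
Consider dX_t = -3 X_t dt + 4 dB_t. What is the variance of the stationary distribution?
lim Var(X_t) = 8/3

The OU SDE dX = -theta X dt + sigma dB admits the integrating factor exp(theta t): d(exp(theta t) X_t) = sigma exp(theta t) dB_t. Integrating from 0 to t gives X_t = x_0 * exp(-theta t) + sigma * int_0^t exp(-theta (t-s)) dB_s for any initial x_0. The Itô integral has variance (by the Itô isometry) sigma^2 * int_0^t exp(-2 theta (t - s)) ds = sigma^2 * (1 - exp(-2 theta t)) / (2 theta), independent of x_0.
With theta = 3, sigma = 4:
  Var(X_t) = (4)^2 * (1 - exp(-2*3 t)) / (2 * 3) = 8/3 - 8*exp(-6*t)/3.
As t -> infinity, exp(-2*3 t) -> 0, so the stationary variance is sigma^2 / (2 theta) = 8/3.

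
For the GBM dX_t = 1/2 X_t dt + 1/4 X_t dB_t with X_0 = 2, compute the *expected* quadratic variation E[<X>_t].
E[<X>_t] = 4*exp(17*t/16)/17 - 4/17

<X>_t = int_0^t ((1/4) * X_s)^2 ds. Taking expectation inside the integral: E[<X>_t] = (1/4)^2 * int_0^t E[X_s^2] ds. For GBM, E[X_s^2] = x_0^2 * exp((2 mu + sigma^2) s). Integrating:
  E[<X>_t] = (1/4)^2 * 2^2 * (exp((2*(1/2) + (1/4)^2) t) - 1) / (2*(1/2) + (1/4)^2)
           = (1/4)^2 * 2^2 * (exp((17/16) t) - 1) / (17/16) = 4*exp(17*t/16)/17 - 4/17.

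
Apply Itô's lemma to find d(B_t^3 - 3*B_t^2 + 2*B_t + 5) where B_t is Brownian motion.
d(B_t^3 - 3*B_t^2 + 2*B_t + 5) = (3*B_t - 3) dt + (3*B_t^2 - 6*B_t + 2) dB_t

Itô's formula for f(B_t) gives d f(B_t) = f'(B_t) dB_t + (1/2) f''(B_t) dt. Compute derivatives of f(x) = x^3 - 3*x^2 + 2*x + 5:
  f'(x)  = 3*x^2 - 6*x + 2
  f''(x) = 6*x - 6
Substitute x = B_t and multiply the f'' term by 1/2:
  drift     = (1/2) * (6*x - 6) evaluated at B_t = 3*B_t - 3
  diffusion = (3*x^2 - 6*x + 2) evaluated at B_t = 3*B_t^2 - 6*B_t + 2
Therefore d(B_t^3 - 3*B_t^2 + 2*B_t + 5) = (3*B_t - 3) dt + (3*B_t^2 - 6*B_t + 2) dB_t.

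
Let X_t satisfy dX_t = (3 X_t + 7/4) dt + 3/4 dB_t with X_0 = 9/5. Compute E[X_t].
E[X_t] = 143*exp(3*t)/60 - 7/12

Taking expectations and using E[dB_t] = 0, the mean m(t) = E[X_t] satisfies the ODE m'(t) = a m(t) + b with m(0) = x_0. With a = 3, b = 7/4, x_0 = 9/5, the solution is
  m(t) = x_0 * exp(a t) + (b/a) * (exp(a t) - 1)
       = (9/5) * exp(3 t) + ((7/4)/3) * (exp(3 t) - 1)
       = 143*exp(3*t)/60 - 7/12.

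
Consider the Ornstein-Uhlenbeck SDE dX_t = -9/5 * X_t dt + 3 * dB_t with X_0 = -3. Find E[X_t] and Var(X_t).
E[X_t] = -3*exp(-9*t/5); Var(X_t) = 5/2 - 5*exp(-18*t/5)/2

The OU SDE dX = -theta X dt + sigma dB admits the integrating factor exp(theta t): d(exp(theta t) X_t) = sigma exp(theta t) dB_t. Integrating from 0 to t:
  X_t = x_0 * exp(-theta t) + sigma * int_0^t exp(-theta (t-s)) dB_s.
The Itô integral has mean 0 and (by the Itô isometry) variance sigma^2 * int_0^t exp(-2 theta (t - s)) ds = sigma^2 * (1 - exp(-2 theta t)) / (2 theta).
With theta = 9/5, sigma = 3, x_0 = -3:
  E[X_t] = -3 * exp(-9/5 t) = -3*exp(-9*t/5)
  Var(X_t) = (3)^2 * (1 - exp(-2*9/5 t)) / (2 * 9/5) = 5/2 - 5*exp(-18*t/5)/2.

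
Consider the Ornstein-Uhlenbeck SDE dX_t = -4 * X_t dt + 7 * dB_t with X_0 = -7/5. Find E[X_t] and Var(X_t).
E[X_t] = -7*exp(-4*t)/5; Var(X_t) = 49/8 - 49*exp(-8*t)/8

The OU SDE dX = -theta X dt + sigma dB admits the integrating factor exp(theta t): d(exp(theta t) X_t) = sigma exp(theta t) dB_t. Integrating from 0 to t:
  X_t = x_0 * exp(-theta t) + sigma * int_0^t exp(-theta (t-s)) dB_s.
The Itô integral has mean 0 and (by the Itô isometry) variance sigma^2 * int_0^t exp(-2 theta (t - s)) ds = sigma^2 * (1 - exp(-2 theta t)) / (2 theta).
With theta = 4, sigma = 7, x_0 = -7/5:
  E[X_t] = -7/5 * exp(-4 t) = -7*exp(-4*t)/5
  Var(X_t) = (7)^2 * (1 - exp(-2*4 t)) / (2 * 4) = 49/8 - 49*exp(-8*t)/8.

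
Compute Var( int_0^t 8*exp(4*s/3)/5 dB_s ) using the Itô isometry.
Var = 24*exp(8*t/3)/25 - 24/25

The Itô integral of a deterministic integrand f(s) has mean 0 because each increment f(s) * (B_{s+ds} - B_s) has mean 0. By the Itô isometry:
  Var( int_0^t f(s) dB_s ) = E[ (int_0^t f(s) dB_s)^2 ] = int_0^t f(s)^2 ds.
Here f(s) = 8*exp(4*s/3)/5, so f(s)^2 = 64*exp(8*s/3)/25. Integrate:
  int_0^t (64*exp(8*s/3)/25) ds = 24*exp(8*t/3)/25 - 24/25.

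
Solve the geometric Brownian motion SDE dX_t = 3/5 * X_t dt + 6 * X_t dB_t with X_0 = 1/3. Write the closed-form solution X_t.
X_t = 1/3 * exp((-87/5) * t + (6) * B_t)

For GBM dX = mu X dt + sigma X dB with X_0 = x_0, apply Itô to Y = log X: dY = (mu - sigma^2/2) dt + sigma dB, so Y_t = log(x_0) + (mu - sigma^2/2) t + sigma B_t and hence X_t = x_0 * exp((mu - sigma^2/2) t + sigma B_t).
With mu = 3/5, sigma = 6, x_0 = 1/3, this gives:
  X_t = 1/3 * exp((-87/5) * t + (6) * B_t).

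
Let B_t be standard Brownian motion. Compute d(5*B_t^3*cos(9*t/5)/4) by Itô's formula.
d(5*B_t^3*cos(9*t/5)/4) = (3*B_t*(-3*B_t^2*sin(9*t/5) + 5*cos(9*t/5))/4) dt + (15*B_t^2*cos(9*t/5)/4) dB_t

Itô's formula for f(t, x): d f(t, B_t) = (f_t + (1/2) f_xx) dt + f_x dB_t. Compute partials of f(t, x) = 5*x^3*cos(9*t/5)/4:
  f_t(t,x)  = -9*x^3*sin(9*t/5)/4
  f_x(t,x)  = 15*x^2*cos(9*t/5)/4
  f_xx(t,x) = 15*x*cos(9*t/5)/2
Assemble drift = f_t + (1/2) f_xx = 3*x*(-3*x^2*sin(9*t/5) + 5*cos(9*t/5))/4 and diffusion = f_x = 15*x^2*cos(9*t/5)/4. Substituting x = B_t:
  d(5*B_t^3*cos(9*t/5)/4) = (3*B_t*(-3*B_t^2*sin(9*t/5) + 5*cos(9*t/5))/4) dt + (15*B_t^2*cos(9*t/5)/4) dB_t.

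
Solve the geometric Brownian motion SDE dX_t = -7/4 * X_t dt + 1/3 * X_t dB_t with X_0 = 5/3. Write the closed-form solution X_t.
X_t = 5/3 * exp((-65/36) * t + (1/3) * B_t)

For GBM dX = mu X dt + sigma X dB with X_0 = x_0, apply Itô to Y = log X: dY = (mu - sigma^2/2) dt + sigma dB, so Y_t = log(x_0) + (mu - sigma^2/2) t + sigma B_t and hence X_t = x_0 * exp((mu - sigma^2/2) t + sigma B_t).
With mu = -7/4, sigma = 1/3, x_0 = 5/3, this gives:
  X_t = 5/3 * exp((-65/36) * t + (1/3) * B_t).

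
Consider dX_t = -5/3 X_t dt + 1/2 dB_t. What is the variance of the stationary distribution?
lim Var(X_t) = 3/40

The OU SDE dX = -theta X dt + sigma dB admits the integrating factor exp(theta t): d(exp(theta t) X_t) = sigma exp(theta t) dB_t. Integrating from 0 to t gives X_t = x_0 * exp(-theta t) + sigma * int_0^t exp(-theta (t-s)) dB_s for any initial x_0. The Itô integral has variance (by the Itô isometry) sigma^2 * int_0^t exp(-2 theta (t - s)) ds = sigma^2 * (1 - exp(-2 theta t)) / (2 theta), independent of x_0.
With theta = 5/3, sigma = 1/2:
  Var(X_t) = (1/2)^2 * (1 - exp(-2*5/3 t)) / (2 * 5/3) = 3/40 - 3*exp(-10*t/3)/40.
As t -> infinity, exp(-2*5/3 t) -> 0, so the stationary variance is sigma^2 / (2 theta) = 3/40.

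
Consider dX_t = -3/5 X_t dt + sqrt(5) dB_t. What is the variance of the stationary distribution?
lim Var(X_t) = 25/6

The OU SDE dX = -theta X dt + sigma dB admits the integrating factor exp(theta t): d(exp(theta t) X_t) = sigma exp(theta t) dB_t. Integrating from 0 to t gives X_t = x_0 * exp(-theta t) + sigma * int_0^t exp(-theta (t-s)) dB_s for any initial x_0. The Itô integral has variance (by the Itô isometry) sigma^2 * int_0^t exp(-2 theta (t - s)) ds = sigma^2 * (1 - exp(-2 theta t)) / (2 theta), independent of x_0.
With theta = 3/5, sigma = sqrt(5):
  Var(X_t) = (sqrt(5))^2 * (1 - exp(-2*3/5 t)) / (2 * 3/5) = 25/6 - 25*exp(-6*t/5)/6.
As t -> infinity, exp(-2*3/5 t) -> 0, so the stationary variance is sigma^2 / (2 theta) = 25/6.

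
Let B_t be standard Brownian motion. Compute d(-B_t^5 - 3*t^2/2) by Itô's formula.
d(-B_t^5 - 3*t^2/2) = (-10*B_t^3 - 3*t) dt + (-5*B_t^4) dB_t

Itô's formula for f(t, x): d f(t, B_t) = (f_t + (1/2) f_xx) dt + f_x dB_t. Compute partials of f(t, x) = -3*t^2/2 - x^5:
  f_t(t,x)  = -3*t
  f_x(t,x)  = -5*x^4
  f_xx(t,x) = -20*x^3
Assemble drift = f_t + (1/2) f_xx = -3*t - 10*x^3 and diffusion = f_x = -5*x^4. Substituting x = B_t:
  d(-B_t^5 - 3*t^2/2) = (-10*B_t^3 - 3*t) dt + (-5*B_t^4) dB_t.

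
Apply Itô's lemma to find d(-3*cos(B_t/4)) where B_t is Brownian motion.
d(-3*cos(B_t/4)) = (3*cos(B_t/4)/32) dt + (3*sin(B_t/4)/4) dB_t

Itô's formula for f(B_t) gives d f(B_t) = f'(B_t) dB_t + (1/2) f''(B_t) dt. Compute derivatives of f(x) = -3*cos(x/4):
  f'(x)  = 3*sin(x/4)/4
  f''(x) = 3*cos(x/4)/16
Substitute x = B_t and multiply the f'' term by 1/2:
  drift     = (1/2) * (3*cos(x/4)/16) evaluated at B_t = 3*cos(B_t/4)/32
  diffusion = (3*sin(x/4)/4) evaluated at B_t = 3*sin(B_t/4)/4
Therefore d(-3*cos(B_t/4)) = (3*cos(B_t/4)/32) dt + (3*sin(B_t/4)/4) dB_t.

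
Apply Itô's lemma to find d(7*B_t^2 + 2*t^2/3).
d(7*B_t^2 + 2*t^2/3) = (4*t/3 + 7) dt + (14*B_t) dB_t

Itô's formula for f(t, x): d f(t, B_t) = (f_t + (1/2) f_xx) dt + f_x dB_t. Compute partials of f(t, x) = 2*t^2/3 + 7*x^2:
  f_t(t,x)  = 4*t/3
  f_x(t,x)  = 14*x
  f_xx(t,x) = 14
Assemble drift = f_t + (1/2) f_xx = 4*t/3 + 7 and diffusion = f_x = 14*x. Substituting x = B_t:
  d(7*B_t^2 + 2*t^2/3) = (4*t/3 + 7) dt + (14*B_t) dB_t.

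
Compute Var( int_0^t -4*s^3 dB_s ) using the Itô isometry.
Var = 16*t^7/7

The Itô integral of a deterministic integrand f(s) has mean 0 because each increment f(s) * (B_{s+ds} - B_s) has mean 0. By the Itô isometry:
  Var( int_0^t f(s) dB_s ) = E[ (int_0^t f(s) dB_s)^2 ] = int_0^t f(s)^2 ds.
Here f(s) = -4*s^3, so f(s)^2 = 16*s^6. Integrate:
  int_0^t (16*s^6) ds = 16*t^7/7.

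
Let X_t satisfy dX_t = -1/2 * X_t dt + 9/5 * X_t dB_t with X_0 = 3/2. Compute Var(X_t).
Var(X_t) = (9*exp(81*t/25) - 9)*exp(-t)/4

For GBM dX = mu X dt + sigma X dB with X_0 = x_0, apply Itô to Y = log X: dY = (mu - sigma^2/2) dt + sigma dB, so Y_t = log(x_0) + (mu - sigma^2/2) t + sigma B_t and hence X_t = x_0 * exp((mu - sigma^2/2) t + sigma B_t).
With mu = -1/2, sigma = 9/5, x_0 = 3/2, this gives:
  X_t = 3/2 * exp((-53/25) * t + (9/5) * B_t).
Since sigma*B_t ~ Normal(0, sigma^2 t), E[exp(sigma*B_t)] = exp(sigma^2 t / 2); so E[X_t] = x_0 * exp((mu - sigma^2/2) t) * exp(sigma^2 t / 2) = x_0 * exp(mu t) = 3*exp(-t/2)/2.
Var(X_t) = E[X_t^2] - (E[X_t])^2 = x_0^2 * exp(2 mu t) * (exp(sigma^2 t) - 1) = (9*exp(81*t/25) - 9)*exp(-t)/4.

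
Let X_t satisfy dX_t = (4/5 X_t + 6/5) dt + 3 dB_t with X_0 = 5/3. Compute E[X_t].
E[X_t] = 19*exp(4*t/5)/6 - 3/2

Taking expectations and using E[dB_t] = 0, the mean m(t) = E[X_t] satisfies the ODE m'(t) = a m(t) + b with m(0) = x_0. With a = 4/5, b = 6/5, x_0 = 5/3, the solution is
  m(t) = x_0 * exp(a t) + (b/a) * (exp(a t) - 1)
       = (5/3) * exp((4/5) t) + ((6/5)/(4/5)) * (exp((4/5) t) - 1)
       = 19*exp(4*t/5)/6 - 3/2.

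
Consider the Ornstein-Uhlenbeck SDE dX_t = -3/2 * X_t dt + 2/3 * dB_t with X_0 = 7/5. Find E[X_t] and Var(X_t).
E[X_t] = 7*exp(-3*t/2)/5; Var(X_t) = 4/27 - 4*exp(-3*t)/27

The OU SDE dX = -theta X dt + sigma dB admits the integrating factor exp(theta t): d(exp(theta t) X_t) = sigma exp(theta t) dB_t. Integrating from 0 to t:
  X_t = x_0 * exp(-theta t) + sigma * int_0^t exp(-theta (t-s)) dB_s.
The Itô integral has mean 0 and (by the Itô isometry) variance sigma^2 * int_0^t exp(-2 theta (t - s)) ds = sigma^2 * (1 - exp(-2 theta t)) / (2 theta).
With theta = 3/2, sigma = 2/3, x_0 = 7/5:
  E[X_t] = 7/5 * exp(-3/2 t) = 7*exp(-3*t/2)/5
  Var(X_t) = (2/3)^2 * (1 - exp(-2*3/2 t)) / (2 * 3/2) = 4/27 - 4*exp(-3*t)/27.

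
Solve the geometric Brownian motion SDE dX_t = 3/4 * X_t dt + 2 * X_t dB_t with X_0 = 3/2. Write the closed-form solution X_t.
X_t = 3/2 * exp((-5/4) * t + (2) * B_t)

For GBM dX = mu X dt + sigma X dB with X_0 = x_0, apply Itô to Y = log X: dY = (mu - sigma^2/2) dt + sigma dB, so Y_t = log(x_0) + (mu - sigma^2/2) t + sigma B_t and hence X_t = x_0 * exp((mu - sigma^2/2) t + sigma B_t).
With mu = 3/4, sigma = 2, x_0 = 3/2, this gives:
  X_t = 3/2 * exp((-5/4) * t + (2) * B_t).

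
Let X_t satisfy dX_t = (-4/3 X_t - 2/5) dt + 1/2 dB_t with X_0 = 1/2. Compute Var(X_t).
Var(X_t) = 3/32 - 3*exp(-8*t/3)/32

The variance V(t) = Var(X_t) satisfies V'(t) = 2 a V(t) + c^2 with V(0) = 0 (drift coefficient is linear in X, diffusion is constant). With a = -4/3, c = 1/2, the solution is
  V(t) = (c^2 / (2 a)) * (exp(2 a t) - 1)
       = ((1/2)^2 / (2*(-4/3))) * (exp((-8/3) t) - 1)
       = 3/32 - 3*exp(-8*t/3)/32.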